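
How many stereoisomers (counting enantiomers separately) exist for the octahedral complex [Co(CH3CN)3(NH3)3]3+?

2

In an octahedral complex each vertex has one trans partner and four cis neighbours.
There are 2 geometric isomers: CH3CN mer; CH3CN fac.
Each arrangement has an internal mirror plane or centre of symmetry, so none is chiral.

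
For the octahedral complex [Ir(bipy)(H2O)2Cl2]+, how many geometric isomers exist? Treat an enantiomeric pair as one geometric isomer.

In an octahedral complex each vertex has one trans partner and four cis neighbours.
Each bipy is bidentate and must span two cis positions.
There are 3 geometric isomers: H2O cis, Cl trans; H2O cis, Cl cis (chiral); H2O trans, Cl cis.

3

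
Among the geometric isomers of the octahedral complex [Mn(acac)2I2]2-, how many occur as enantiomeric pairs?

1

In an octahedral complex each vertex has one trans partner and four cis neighbours.
Each acac is bidentate and must span two cis positions.
There are 2 geometric isomers: I trans; I cis (chiral).
One of these lacks any improper symmetry element and so occurs as an enantiomeric pair, giving 2 + 1 = 3 stereoisomers in total.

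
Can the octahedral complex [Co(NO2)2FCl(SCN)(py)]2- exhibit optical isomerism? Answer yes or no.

yes

The six octahedral sites form three mutually perpendicular trans pairs.
Exhaustive case analysis gives 9 geometric isomers.
Of these, 6 lack any improper symmetry element and so occur as enantiomeric pairs, giving 9 + 6 = 15 stereoisomers in total.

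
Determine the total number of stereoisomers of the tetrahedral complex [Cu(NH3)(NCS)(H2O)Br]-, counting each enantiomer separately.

All four vertices of a tetrahedron are equivalent and mutually adjacent, so cis/trans isomerism cannot arise.
Only one geometric arrangement is possible; it has no improper symmetry element, so it exists as a pair of enantiomers (2 stereoisomers).

2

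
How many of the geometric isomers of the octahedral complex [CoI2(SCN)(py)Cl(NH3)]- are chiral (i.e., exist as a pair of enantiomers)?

6

The six octahedral sites form three mutually perpendicular trans pairs.
Placing the ligands in turn and identifying arrangements related by rotation or reflection leaves 9 distinct geometric isomers.
Of these, 6 lack any improper symmetry element and so occur as enantiomeric pairs, giving 9 + 6 = 15 stereoisomers in total.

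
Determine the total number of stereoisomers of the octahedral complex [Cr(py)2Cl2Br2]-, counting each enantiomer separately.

An octahedron has six vertices in three trans pairs; every non-trans pair is cis.
There are 5 geometric isomers: py trans, Cl trans, Br trans; py cis, Cl cis, Br trans; py trans, Cl cis, Br cis; py cis, Cl cis, Br cis (chiral); py cis, Cl trans, Br cis.
One of these lacks any improper symmetry element and so occurs as an enantiomeric pair, giving 5 + 1 = 6 stereoisomers in total.

6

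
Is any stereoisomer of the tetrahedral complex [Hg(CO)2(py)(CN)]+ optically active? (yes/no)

In a tetrahedral complex all four positions are equivalent and every pair of ligands is adjacent — there is no cis/trans distinction.
Only one geometric arrangement is possible.

no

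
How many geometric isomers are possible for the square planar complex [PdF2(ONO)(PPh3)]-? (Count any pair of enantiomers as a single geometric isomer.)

A square has two trans pairs of vertices; adjacent vertices are cis.
Systematic placement gives 2 geometric isomers: F cis; F trans.

2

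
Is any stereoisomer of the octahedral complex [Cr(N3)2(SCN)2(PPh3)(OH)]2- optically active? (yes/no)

yes

In an octahedral complex each vertex has one trans partner and four cis neighbours.
There are 6 geometric isomers: N3 trans, SCN trans; N3 trans, SCN cis; N3 cis, SCN trans; N3 cis, SCN cis (3 arrangements, 2 chiral).
Of these, 2 lack any improper symmetry element and so occur as enantiomeric pairs, giving 6 + 2 = 8 stereoisomers in total.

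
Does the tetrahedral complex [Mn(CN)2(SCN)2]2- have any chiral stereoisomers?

All four vertices of a tetrahedron are equivalent and mutually adjacent, so cis/trans isomerism cannot arise.
Only one geometric arrangement is possible.

no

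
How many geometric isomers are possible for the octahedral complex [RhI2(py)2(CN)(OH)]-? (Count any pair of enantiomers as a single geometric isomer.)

6

The six octahedral sites form three mutually perpendicular trans pairs.
There are 6 geometric isomers: I cis, py trans; I cis, py cis (3 arrangements, 2 chiral); I trans, py trans; I trans, py cis.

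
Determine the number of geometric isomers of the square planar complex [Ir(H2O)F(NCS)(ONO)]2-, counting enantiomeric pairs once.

A square has two trans pairs of vertices; adjacent vertices are cis.
The distinct arrangements are (3 in all): (F/NCS trans, H2O/ONO trans); (F/ONO trans, H2O/NCS trans); (F/H2O trans, NCS/ONO trans).

3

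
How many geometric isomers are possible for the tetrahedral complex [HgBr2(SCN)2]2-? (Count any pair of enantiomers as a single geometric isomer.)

1

Only one geometric arrangement is possible.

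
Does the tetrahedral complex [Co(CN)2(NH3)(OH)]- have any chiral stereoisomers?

no

All four vertices of a tetrahedron are equivalent and mutually adjacent, so cis/trans isomerism cannot arise.
Only one geometric arrangement is possible.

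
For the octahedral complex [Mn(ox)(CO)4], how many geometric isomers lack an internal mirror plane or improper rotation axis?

An octahedron has six vertices in three trans pairs; every non-trans pair is cis.
Each ox is bidentate and must span two cis positions.
Only one geometric arrangement is possible.

0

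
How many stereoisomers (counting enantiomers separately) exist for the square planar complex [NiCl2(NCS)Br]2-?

2

In a square planar complex each vertex has one trans partner and two cis neighbours.
Working through the distinct placements yields 2 geometric isomers: Cl cis; Cl trans.
Each arrangement has an internal mirror plane or centre of symmetry, so none is chiral.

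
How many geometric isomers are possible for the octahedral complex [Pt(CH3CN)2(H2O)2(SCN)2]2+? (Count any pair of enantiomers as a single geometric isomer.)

5

The six octahedral sites form three mutually perpendicular trans pairs.
The distinct arrangements are (5 in all): CH3CN trans, H2O trans, SCN trans; CH3CN trans, H2O cis, SCN cis; CH3CN cis, H2O cis, SCN trans; CH3CN cis, H2O cis, SCN cis (chiral); CH3CN cis, H2O trans, SCN cis.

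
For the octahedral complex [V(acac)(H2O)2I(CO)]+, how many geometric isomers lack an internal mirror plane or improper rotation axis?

In an octahedral complex each vertex has one trans partner and four cis neighbours.
Each acac is bidentate and must span two cis positions.
Working through the distinct placements yields 4 geometric isomers: H2O cis (3 arrangements, 2 chiral); H2O trans.
Of these, 2 lack any improper symmetry element and so occur as enantiomeric pairs, giving 4 + 2 = 6 stereoisomers in total.

2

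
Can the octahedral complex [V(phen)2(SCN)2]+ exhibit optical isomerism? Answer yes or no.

yes

Each phen is bidentate and must span two cis positions.
Working through the distinct placements yields 2 geometric isomers: SCN trans; SCN cis (chiral).
One of these lacks any improper symmetry element and so occurs as an enantiomeric pair, giving 2 + 1 = 3 stereoisomers in total.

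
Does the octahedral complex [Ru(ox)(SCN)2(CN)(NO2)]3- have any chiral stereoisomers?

yes

The six octahedral sites form three mutually perpendicular trans pairs.
Each ox is bidentate and must span two cis positions.
The distinct arrangements are (4 in all): SCN cis (3 arrangements, 2 chiral); SCN trans.
Of these, 2 lack any improper symmetry element and so occur as enantiomeric pairs, giving 4 + 2 = 6 stereoisomers in total.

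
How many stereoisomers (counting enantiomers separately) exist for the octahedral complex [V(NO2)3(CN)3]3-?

The six octahedral sites form three mutually perpendicular trans pairs.
There are 2 geometric isomers: NO2 mer; NO2 fac.
Each arrangement has an internal mirror plane or centre of symmetry, so none is chiral.

2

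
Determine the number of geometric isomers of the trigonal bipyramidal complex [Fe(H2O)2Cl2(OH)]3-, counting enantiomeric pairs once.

5

A trigonal bipyramid has two axial and three equatorial sites, which are chemically inequivalent.
Systematic enumeration (placing each ligand type in turn and discarding arrangements equivalent by rotation or reflection) gives 5 geometric isomers.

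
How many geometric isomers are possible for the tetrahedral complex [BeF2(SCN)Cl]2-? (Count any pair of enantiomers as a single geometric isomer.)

1

Only one geometric arrangement is possible.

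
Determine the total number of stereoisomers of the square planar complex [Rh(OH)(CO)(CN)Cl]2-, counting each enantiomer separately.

3

In a square planar complex each vertex has one trans partner and two cis neighbours.
Working through the distinct placements yields 3 geometric isomers: (CN/Cl trans, CO/OH trans); (CN/OH trans, CO/Cl trans); (CN/CO trans, Cl/OH trans).
Each arrangement has an internal mirror plane or centre of symmetry, so none is chiral.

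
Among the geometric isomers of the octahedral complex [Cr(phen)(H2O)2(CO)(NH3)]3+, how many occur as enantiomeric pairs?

2

An octahedron has six vertices in three trans pairs; every non-trans pair is cis.
Each phen is bidentate and must span two cis positions.
The distinct arrangements are (4 in all): H2O cis (3 arrangements, 2 chiral); H2O trans.
Of these, 2 lack any improper symmetry element and so occur as enantiomeric pairs, giving 4 + 2 = 6 stereoisomers in total.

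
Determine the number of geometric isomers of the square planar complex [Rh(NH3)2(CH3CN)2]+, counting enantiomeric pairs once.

2

A square has two trans pairs of vertices; adjacent vertices are cis.
The distinct arrangements are (2 in all): NH3 cis; NH3 trans.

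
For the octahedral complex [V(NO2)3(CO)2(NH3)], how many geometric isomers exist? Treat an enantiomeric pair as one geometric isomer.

In an octahedral complex each vertex has one trans partner and four cis neighbours.
There are 3 geometric isomers: NO2 mer, CO trans; NO2 mer, CO cis; NO2 fac, CO cis.

3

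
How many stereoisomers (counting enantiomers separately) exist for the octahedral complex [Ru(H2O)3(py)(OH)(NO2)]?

The six octahedral sites form three mutually perpendicular trans pairs.
The distinct arrangements are (4 in all): H2O mer (3 arrangements); H2O fac (chiral).
One of these lacks any improper symmetry element and so occurs as an enantiomeric pair, giving 4 + 1 = 5 stereoisomers in total.

5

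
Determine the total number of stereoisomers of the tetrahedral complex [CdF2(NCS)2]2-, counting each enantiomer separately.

1

Only one geometric arrangement is possible.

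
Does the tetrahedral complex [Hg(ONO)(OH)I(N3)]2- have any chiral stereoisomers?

yes

In a tetrahedral complex all four positions are equivalent and every pair of ligands is adjacent — there is no cis/trans distinction.
Only one geometric arrangement is possible; it has no improper symmetry element, so it exists as a pair of enantiomers (2 stereoisomers).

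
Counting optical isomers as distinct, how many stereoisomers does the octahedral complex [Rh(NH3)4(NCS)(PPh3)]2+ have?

2

In an octahedral complex each vertex has one trans partner and four cis neighbours.
The distinct arrangements are (2 in all): NCS and PPh3 mutually cis; NCS and PPh3 mutually trans.
Each arrangement has an internal mirror plane or centre of symmetry, so none is chiral.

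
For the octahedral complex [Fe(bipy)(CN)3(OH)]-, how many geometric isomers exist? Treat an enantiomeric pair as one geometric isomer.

2

In an octahedral complex each vertex has one trans partner and four cis neighbours.
Each bipy is bidentate and must span two cis positions.
Working through the distinct placements yields 2 geometric isomers: CN mer; CN fac.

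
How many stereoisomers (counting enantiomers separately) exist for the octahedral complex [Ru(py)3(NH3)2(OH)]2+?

In an octahedral complex each vertex has one trans partner and four cis neighbours.
Systematic placement gives 3 geometric isomers: py mer, NH3 trans; py mer, NH3 cis; py fac, NH3 cis.
Each arrangement has an internal mirror plane or centre of symmetry, so none is chiral.

3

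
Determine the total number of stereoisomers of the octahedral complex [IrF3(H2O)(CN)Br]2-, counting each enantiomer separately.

5

An octahedron has six vertices in three trans pairs; every non-trans pair is cis.
The distinct arrangements are (4 in all): F mer (3 arrangements); F fac (chiral).
One of these lacks any improper symmetry element and so occurs as an enantiomeric pair, giving 4 + 1 = 5 stereoisomers in total.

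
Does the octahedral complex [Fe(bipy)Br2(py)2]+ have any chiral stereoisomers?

In an octahedral complex each vertex has one trans partner and four cis neighbours.
Each bipy is bidentate and must span two cis positions.
Systematic placement gives 3 geometric isomers: Br trans, py cis; Br cis, py trans; Br cis, py cis (chiral).
One of these lacks any improper symmetry element and so occurs as an enantiomeric pair, giving 3 + 1 = 4 stereoisomers in total.

yes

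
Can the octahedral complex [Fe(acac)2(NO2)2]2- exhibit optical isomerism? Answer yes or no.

yes

An octahedron has six vertices in three trans pairs; every non-trans pair is cis.
Each acac is bidentate and must span two cis positions.
Working through the distinct placements yields 2 geometric isomers: NO2 trans; NO2 cis (chiral).
One of these lacks any improper symmetry element and so occurs as an enantiomeric pair, giving 2 + 1 = 3 stereoisomers in total.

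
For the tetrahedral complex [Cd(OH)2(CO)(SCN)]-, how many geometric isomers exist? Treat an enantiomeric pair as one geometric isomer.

1

Only one geometric arrangement is possible.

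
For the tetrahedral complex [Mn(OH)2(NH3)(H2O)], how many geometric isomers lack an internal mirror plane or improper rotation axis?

In a tetrahedral complex all four positions are equivalent and every pair of ligands is adjacent — there is no cis/trans distinction.
Only one geometric arrangement is possible.

0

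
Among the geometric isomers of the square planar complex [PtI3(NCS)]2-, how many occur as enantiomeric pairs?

0

A square has two trans pairs of vertices; adjacent vertices are cis.
Only one geometric arrangement is possible.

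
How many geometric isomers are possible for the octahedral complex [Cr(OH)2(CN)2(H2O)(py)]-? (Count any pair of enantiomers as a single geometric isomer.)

6

An octahedron has six vertices in three trans pairs; every non-trans pair is cis.
There are 6 geometric isomers: OH cis, CN trans; OH trans, CN trans; OH cis, CN cis (3 arrangements, 2 chiral); OH trans, CN cis.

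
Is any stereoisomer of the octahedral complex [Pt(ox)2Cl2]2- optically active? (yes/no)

yes

An octahedron has six vertices in three trans pairs; every non-trans pair is cis.
Each ox is bidentate and must span two cis positions.
The distinct arrangements are (2 in all): Cl trans; Cl cis (chiral).
One of these lacks any improper symmetry element and so occurs as an enantiomeric pair, giving 2 + 1 = 3 stereoisomers in total.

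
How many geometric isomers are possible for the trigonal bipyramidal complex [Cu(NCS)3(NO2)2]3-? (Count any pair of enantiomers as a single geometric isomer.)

3

A trigonal bipyramid has two axial and three equatorial sites, which are chemically inequivalent.
Systematic placement gives 3 geometric isomers: NO2 both equatorial; NO2 one axial, one equatorial; NO2 both axial.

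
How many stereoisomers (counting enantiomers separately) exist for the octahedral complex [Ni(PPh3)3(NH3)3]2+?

There are 2 geometric isomers: PPh3 mer; PPh3 fac.
Each arrangement has an internal mirror plane or centre of symmetry, so none is chiral.

2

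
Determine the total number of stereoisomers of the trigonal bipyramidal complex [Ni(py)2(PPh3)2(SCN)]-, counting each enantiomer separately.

6

A trigonal bipyramid has two axial and three equatorial sites, which are chemically inequivalent.
Placing the ligands in turn and identifying arrangements related by rotation or reflection leaves 5 distinct geometric isomers.
One of these lacks any improper symmetry element and so occurs as an enantiomeric pair, giving 5 + 1 = 6 stereoisomers in total.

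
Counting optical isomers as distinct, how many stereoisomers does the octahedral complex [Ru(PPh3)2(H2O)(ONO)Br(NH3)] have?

The six octahedral sites form three mutually perpendicular trans pairs.
Placing the ligands in turn and identifying arrangements related by rotation or reflection leaves 9 distinct geometric isomers.
Of these, 6 lack any improper symmetry element and so occur as enantiomeric pairs, giving 9 + 6 = 15 stereoisomers in total.

15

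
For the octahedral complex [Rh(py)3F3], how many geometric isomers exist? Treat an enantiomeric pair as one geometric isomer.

2

In an octahedral complex each vertex has one trans partner and four cis neighbours.
Working through the distinct placements yields 2 geometric isomers: py mer; py fac.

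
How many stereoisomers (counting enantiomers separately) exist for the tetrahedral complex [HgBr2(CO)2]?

All four vertices of a tetrahedron are equivalent and mutually adjacent, so cis/trans isomerism cannot arise.
Only one geometric arrangement is possible.

1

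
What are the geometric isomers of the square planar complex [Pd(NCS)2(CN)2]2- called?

A square has two trans pairs of vertices; adjacent vertices are cis.
Working through the distinct placements yields 2 geometric isomers: NCS cis; NCS trans.

cis and trans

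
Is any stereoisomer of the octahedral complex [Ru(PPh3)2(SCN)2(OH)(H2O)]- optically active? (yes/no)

yes

An octahedron has six vertices in three trans pairs; every non-trans pair is cis.
There are 6 geometric isomers: PPh3 trans, SCN trans; PPh3 cis, SCN cis (3 arrangements, 2 chiral); PPh3 cis, SCN trans; PPh3 trans, SCN cis.
Of these, 2 lack any improper symmetry element and so occur as enantiomeric pairs, giving 6 + 2 = 8 stereoisomers in total.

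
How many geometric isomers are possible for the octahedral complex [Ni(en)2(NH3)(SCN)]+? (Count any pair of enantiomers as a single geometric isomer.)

2

Each en is bidentate and must span two cis positions.
The distinct arrangements are (2 in all): NH3 and SCN mutually trans; NH3 and SCN mutually cis (chiral).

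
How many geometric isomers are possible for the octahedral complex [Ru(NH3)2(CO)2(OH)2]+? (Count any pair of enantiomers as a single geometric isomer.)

An octahedron has six vertices in three trans pairs; every non-trans pair is cis.
The distinct arrangements are (5 in all): NH3 trans, CO trans, OH trans; NH3 cis, CO trans, OH cis; NH3 cis, CO cis, OH trans; NH3 cis, CO cis, OH cis (chiral); NH3 trans, CO cis, OH cis.

5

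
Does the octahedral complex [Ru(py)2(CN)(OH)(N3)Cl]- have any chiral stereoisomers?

In an octahedral complex each vertex has one trans partner and four cis neighbours.
Exhaustive case analysis gives 9 geometric isomers.
Of these, 6 lack any improper symmetry element and so occur as enantiomeric pairs, giving 9 + 6 = 15 stereoisomers in total.

yes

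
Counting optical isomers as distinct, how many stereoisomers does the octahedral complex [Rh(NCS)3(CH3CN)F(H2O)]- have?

The six octahedral sites form three mutually perpendicular trans pairs.
There are 4 geometric isomers: NCS mer (3 arrangements); NCS fac (chiral).
One of these lacks any improper symmetry element and so occurs as an enantiomeric pair, giving 4 + 1 = 5 stereoisomers in total.

5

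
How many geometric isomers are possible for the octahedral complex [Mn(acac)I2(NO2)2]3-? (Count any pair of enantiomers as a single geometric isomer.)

3

An octahedron has six vertices in three trans pairs; every non-trans pair is cis.
Each acac is bidentate and must span two cis positions.
There are 3 geometric isomers: I trans, NO2 cis; I cis, NO2 cis (chiral); I cis, NO2 trans.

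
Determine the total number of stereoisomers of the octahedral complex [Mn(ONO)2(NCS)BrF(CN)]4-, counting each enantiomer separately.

An octahedron has six vertices in three trans pairs; every non-trans pair is cis.
Systematic enumeration (placing each ligand type in turn and discarding arrangements equivalent by rotation or reflection) gives 9 geometric isomers.
Of these, 6 lack any improper symmetry element and so occur as enantiomeric pairs, giving 9 + 6 = 15 stereoisomers in total.

15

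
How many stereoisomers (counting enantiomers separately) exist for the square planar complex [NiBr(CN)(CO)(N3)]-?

3

A square has two trans pairs of vertices; adjacent vertices are cis.
The distinct arrangements are (3 in all): (Br/CO trans, CN/N3 trans); (Br/N3 trans, CN/CO trans); (Br/CN trans, CO/N3 trans).
Each arrangement has an internal mirror plane or centre of symmetry, so none is chiral.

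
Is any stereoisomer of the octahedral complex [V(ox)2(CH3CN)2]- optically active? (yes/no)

An octahedron has six vertices in three trans pairs; every non-trans pair is cis.
Each ox is bidentate and must span two cis positions.
Systematic placement gives 2 geometric isomers: CH3CN trans; CH3CN cis (chiral).
One of these lacks any improper symmetry element and so occurs as an enantiomeric pair, giving 2 + 1 = 3 stereoisomers in total.

yes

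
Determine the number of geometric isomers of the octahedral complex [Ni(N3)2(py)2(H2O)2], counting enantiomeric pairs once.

5

An octahedron has six vertices in three trans pairs; every non-trans pair is cis.
Systematic placement gives 5 geometric isomers: N3 trans, py trans, H2O trans; N3 cis, py cis, H2O trans; N3 cis, py trans, H2O cis; N3 cis, py cis, H2O cis (chiral); N3 trans, py cis, H2O cis.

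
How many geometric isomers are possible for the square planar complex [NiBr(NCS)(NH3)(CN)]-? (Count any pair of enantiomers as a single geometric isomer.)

Systematic placement gives 3 geometric isomers: (Br/NCS trans, CN/NH3 trans); (Br/NH3 trans, CN/NCS trans); (Br/CN trans, NCS/NH3 trans).

3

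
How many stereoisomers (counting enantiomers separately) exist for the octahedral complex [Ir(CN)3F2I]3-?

The six octahedral sites form three mutually perpendicular trans pairs.
There are 3 geometric isomers: CN mer, F cis; CN mer, F trans; CN fac, F cis.
Each arrangement has an internal mirror plane or centre of symmetry, so none is chiral.

3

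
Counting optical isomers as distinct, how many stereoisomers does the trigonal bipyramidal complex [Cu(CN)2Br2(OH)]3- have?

6

Systematic enumeration (placing each ligand type in turn and discarding arrangements equivalent by rotation or reflection) gives 5 geometric isomers.
One of these lacks any improper symmetry element and so occurs as an enantiomeric pair, giving 5 + 1 = 6 stereoisomers in total.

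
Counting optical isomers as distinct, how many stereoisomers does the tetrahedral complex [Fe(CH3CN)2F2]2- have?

All four vertices of a tetrahedron are equivalent and mutually adjacent, so cis/trans isomerism cannot arise.
Only one geometric arrangement is possible.

1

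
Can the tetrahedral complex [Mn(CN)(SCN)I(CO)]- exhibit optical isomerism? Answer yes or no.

yes

In a tetrahedral complex all four positions are equivalent and every pair of ligands is adjacent — there is no cis/trans distinction.
Only one geometric arrangement is possible; it has no improper symmetry element, so it exists as a pair of enantiomers (2 stereoisomers).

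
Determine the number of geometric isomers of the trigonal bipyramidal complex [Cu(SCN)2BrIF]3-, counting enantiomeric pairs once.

7

In a trigonal bipyramid the two axial positions differ from the three equatorial ones.
Placing the ligands in turn and identifying arrangements related by rotation or reflection leaves 7 distinct geometric isomers.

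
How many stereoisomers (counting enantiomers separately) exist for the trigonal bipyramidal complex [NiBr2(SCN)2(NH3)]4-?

6

In a trigonal bipyramid the two axial positions differ from the three equatorial ones.
Systematic enumeration (placing each ligand type in turn and discarding arrangements equivalent by rotation or reflection) gives 5 geometric isomers.
One of these lacks any improper symmetry element and so occurs as an enantiomeric pair, giving 5 + 1 = 6 stereoisomers in total.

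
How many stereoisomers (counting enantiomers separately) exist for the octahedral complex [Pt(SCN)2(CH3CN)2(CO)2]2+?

6

In an octahedral complex each vertex has one trans partner and four cis neighbours.
The distinct arrangements are (5 in all): SCN trans, CH3CN trans, CO trans; SCN cis, CH3CN trans, CO cis; SCN trans, CH3CN cis, CO cis; SCN cis, CH3CN cis, CO cis (chiral); SCN cis, CH3CN cis, CO trans.
One of these lacks any improper symmetry element and so occurs as an enantiomeric pair, giving 5 + 1 = 6 stereoisomers in total.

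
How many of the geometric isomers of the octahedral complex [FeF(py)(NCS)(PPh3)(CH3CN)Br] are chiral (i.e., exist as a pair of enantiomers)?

The six octahedral sites form three mutually perpendicular trans pairs.
Exhaustive case analysis gives 15 geometric isomers.
Of these, 15 lack any improper symmetry element and so occur as enantiomeric pairs, giving 15 + 15 = 30 stereoisomers in total.

15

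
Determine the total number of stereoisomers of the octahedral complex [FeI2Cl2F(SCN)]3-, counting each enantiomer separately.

8

An octahedron has six vertices in three trans pairs; every non-trans pair is cis.
Systematic placement gives 6 geometric isomers: I cis, Cl trans; I trans, Cl trans; I cis, Cl cis (3 arrangements, 2 chiral); I trans, Cl cis.
Of these, 2 lack any improper symmetry element and so occur as enantiomeric pairs, giving 6 + 2 = 8 stereoisomers in total.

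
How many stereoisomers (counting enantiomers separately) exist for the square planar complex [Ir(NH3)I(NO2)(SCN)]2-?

A square has two trans pairs of vertices; adjacent vertices are cis.
Working through the distinct placements yields 3 geometric isomers: (I/NO2 trans, NH3/SCN trans); (I/SCN trans, NH3/NO2 trans); (I/NH3 trans, NO2/SCN trans).
Each arrangement has an internal mirror plane or centre of symmetry, so none is chiral.

3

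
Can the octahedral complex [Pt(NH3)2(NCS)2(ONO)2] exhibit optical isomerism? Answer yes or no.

yes

An octahedron has six vertices in three trans pairs; every non-trans pair is cis.
Systematic placement gives 5 geometric isomers: NH3 trans, NCS trans, ONO trans; NH3 cis, NCS trans, ONO cis; NH3 cis, NCS cis, ONO trans; NH3 cis, NCS cis, ONO cis (chiral); NH3 trans, NCS cis, ONO cis.
One of these lacks any improper symmetry element and so occurs as an enantiomeric pair, giving 5 + 1 = 6 stereoisomers in total.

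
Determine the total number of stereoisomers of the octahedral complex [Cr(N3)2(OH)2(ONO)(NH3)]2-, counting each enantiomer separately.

8

In an octahedral complex each vertex has one trans partner and four cis neighbours.
The distinct arrangements are (6 in all): N3 trans, OH cis; N3 trans, OH trans; N3 cis, OH cis (3 arrangements, 2 chiral); N3 cis, OH trans.
Of these, 2 lack any improper symmetry element and so occur as enantiomeric pairs, giving 6 + 2 = 8 stereoisomers in total.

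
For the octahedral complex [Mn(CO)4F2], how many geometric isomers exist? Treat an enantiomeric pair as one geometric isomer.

The distinct arrangements are (2 in all): F trans; F cis.

2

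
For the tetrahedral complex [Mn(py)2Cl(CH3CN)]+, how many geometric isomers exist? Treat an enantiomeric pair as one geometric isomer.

1

All four vertices of a tetrahedron are equivalent and mutually adjacent, so cis/trans isomerism cannot arise.
Only one geometric arrangement is possible.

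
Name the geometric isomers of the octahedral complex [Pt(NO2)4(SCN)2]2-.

cis and trans

Systematic placement gives 2 geometric isomers: SCN trans; SCN cis.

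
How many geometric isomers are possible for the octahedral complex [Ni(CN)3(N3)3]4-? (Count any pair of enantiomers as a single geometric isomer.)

2

The six octahedral sites form three mutually perpendicular trans pairs.
There are 2 geometric isomers: CN mer; CN fac.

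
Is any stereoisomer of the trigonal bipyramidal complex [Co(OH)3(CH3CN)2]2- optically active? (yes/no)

In a trigonal bipyramid the two axial positions differ from the three equatorial ones.
The distinct arrangements are (3 in all): CH3CN both axial; CH3CN one axial, one equatorial; CH3CN both equatorial.
Each arrangement has an internal mirror plane or centre of symmetry, so none is chiral.

no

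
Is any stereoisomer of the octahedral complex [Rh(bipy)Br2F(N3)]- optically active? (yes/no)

In an octahedral complex each vertex has one trans partner and four cis neighbours.
Each bipy is bidentate and must span two cis positions.
Systematic placement gives 4 geometric isomers: Br trans; Br cis (3 arrangements, 2 chiral).
Of these, 2 lack any improper symmetry element and so occur as enantiomeric pairs, giving 4 + 2 = 6 stereoisomers in total.

yes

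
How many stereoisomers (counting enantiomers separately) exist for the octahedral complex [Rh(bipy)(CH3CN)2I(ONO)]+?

The six octahedral sites form three mutually perpendicular trans pairs.
Each bipy is bidentate and must span two cis positions.
Systematic placement gives 4 geometric isomers: CH3CN trans; CH3CN cis (3 arrangements, 2 chiral).
Of these, 2 lack any improper symmetry element and so occur as enantiomeric pairs, giving 4 + 2 = 6 stereoisomers in total.

6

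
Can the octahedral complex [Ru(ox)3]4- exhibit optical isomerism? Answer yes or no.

yes

In an octahedral complex each vertex has one trans partner and four cis neighbours.
Each ox is bidentate and must span two cis positions.
Only one geometric arrangement is possible; it has no improper symmetry element, so it exists as a pair of enantiomers (2 stereoisomers).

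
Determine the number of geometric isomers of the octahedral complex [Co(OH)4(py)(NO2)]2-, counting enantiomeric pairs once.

2

There are 2 geometric isomers: py and NO2 mutually cis; py and NO2 mutually trans.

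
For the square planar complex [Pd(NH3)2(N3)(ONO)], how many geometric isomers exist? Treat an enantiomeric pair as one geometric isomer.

2

The distinct arrangements are (2 in all): NH3 cis; NH3 trans.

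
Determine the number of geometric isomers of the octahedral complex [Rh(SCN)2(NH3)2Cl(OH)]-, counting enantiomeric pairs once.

6

In an octahedral complex each vertex has one trans partner and four cis neighbours.
There are 6 geometric isomers: SCN trans, NH3 cis; SCN cis, NH3 cis (3 arrangements, 2 chiral); SCN trans, NH3 trans; SCN cis, NH3 trans.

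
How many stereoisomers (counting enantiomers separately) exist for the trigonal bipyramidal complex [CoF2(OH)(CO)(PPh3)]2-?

A trigonal bipyramid has two axial and three equatorial sites, which are chemically inequivalent.
Placing the ligands in turn and identifying arrangements related by rotation or reflection leaves 7 distinct geometric isomers.
Of these, 3 lack any improper symmetry element and so occur as enantiomeric pairs, giving 7 + 3 = 10 stereoisomers in total.

10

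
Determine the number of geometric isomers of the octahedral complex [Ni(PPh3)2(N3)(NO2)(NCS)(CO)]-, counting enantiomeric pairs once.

9

The six octahedral sites form three mutually perpendicular trans pairs.
Placing the ligands in turn and identifying arrangements related by rotation or reflection leaves 9 distinct geometric isomers.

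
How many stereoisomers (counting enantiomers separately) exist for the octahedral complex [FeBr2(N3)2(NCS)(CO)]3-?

8

In an octahedral complex each vertex has one trans partner and four cis neighbours.
Working through the distinct placements yields 6 geometric isomers: Br trans, N3 cis; Br trans, N3 trans; Br cis, N3 cis (3 arrangements, 2 chiral); Br cis, N3 trans.
Of these, 2 lack any improper symmetry element and so occur as enantiomeric pairs, giving 6 + 2 = 8 stereoisomers in total.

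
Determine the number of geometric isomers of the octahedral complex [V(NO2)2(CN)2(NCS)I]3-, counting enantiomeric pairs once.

6

An octahedron has six vertices in three trans pairs; every non-trans pair is cis.
There are 6 geometric isomers: NO2 trans, CN trans; NO2 cis, CN trans; NO2 trans, CN cis; NO2 cis, CN cis (3 arrangements, 2 chiral).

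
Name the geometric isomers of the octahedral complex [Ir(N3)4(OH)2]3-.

The six octahedral sites form three mutually perpendicular trans pairs.
The distinct arrangements are (2 in all): OH trans; OH cis.

cis and trans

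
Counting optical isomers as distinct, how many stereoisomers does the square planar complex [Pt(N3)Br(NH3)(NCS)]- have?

A square has two trans pairs of vertices; adjacent vertices are cis.
Systematic placement gives 3 geometric isomers: (Br/NCS trans, N3/NH3 trans); (Br/NH3 trans, N3/NCS trans); (Br/N3 trans, NCS/NH3 trans).
Each arrangement has an internal mirror plane or centre of symmetry, so none is chiral.

3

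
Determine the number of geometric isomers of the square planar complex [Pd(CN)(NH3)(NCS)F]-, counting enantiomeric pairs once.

3

A square has two trans pairs of vertices; adjacent vertices are cis.
Working through the distinct placements yields 3 geometric isomers: (CN/NCS trans, F/NH3 trans); (CN/NH3 trans, F/NCS trans); (CN/F trans, NCS/NH3 trans).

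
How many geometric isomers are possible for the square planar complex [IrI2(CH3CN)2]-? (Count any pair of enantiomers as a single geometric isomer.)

2

There are 2 geometric isomers: I cis; I trans.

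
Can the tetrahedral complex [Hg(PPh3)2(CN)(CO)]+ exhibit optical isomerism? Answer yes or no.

All four vertices of a tetrahedron are equivalent and mutually adjacent, so cis/trans isomerism cannot arise.
Only one geometric arrangement is possible.

no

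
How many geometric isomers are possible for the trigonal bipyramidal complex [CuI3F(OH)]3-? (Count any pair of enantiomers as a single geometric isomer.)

A trigonal bipyramid has two axial and three equatorial sites, which are chemically inequivalent.
Working through the distinct placements yields 4 geometric isomers: F axial, OH equatorial; F axial, OH axial; F equatorial, OH equatorial; F equatorial, OH axial.

4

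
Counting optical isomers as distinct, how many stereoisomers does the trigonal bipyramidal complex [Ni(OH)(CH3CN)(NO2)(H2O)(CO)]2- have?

20

In a trigonal bipyramid the two axial positions differ from the three equatorial ones.
Exhaustive case analysis gives 10 geometric isomers.
Of these, 10 lack any improper symmetry element and so occur as enantiomeric pairs, giving 10 + 10 = 20 stereoisomers in total.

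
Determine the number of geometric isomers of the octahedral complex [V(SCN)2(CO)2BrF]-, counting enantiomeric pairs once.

6

Systematic placement gives 6 geometric isomers: SCN trans, CO cis; SCN cis, CO cis (3 arrangements, 2 chiral); SCN trans, CO trans; SCN cis, CO trans.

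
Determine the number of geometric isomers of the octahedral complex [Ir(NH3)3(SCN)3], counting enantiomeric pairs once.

2

In an octahedral complex each vertex has one trans partner and four cis neighbours.
There are 2 geometric isomers: NH3 mer; NH3 fac.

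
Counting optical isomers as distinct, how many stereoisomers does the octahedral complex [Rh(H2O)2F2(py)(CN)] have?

There are 6 geometric isomers: H2O cis, F cis (3 arrangements, 2 chiral); H2O trans, F cis; H2O cis, F trans; H2O trans, F trans.
Of these, 2 lack any improper symmetry element and so occur as enantiomeric pairs, giving 6 + 2 = 8 stereoisomers in total.

8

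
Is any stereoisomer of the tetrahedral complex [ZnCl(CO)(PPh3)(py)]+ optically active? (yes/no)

All four vertices of a tetrahedron are equivalent and mutually adjacent, so cis/trans isomerism cannot arise.
Only one geometric arrangement is possible; it has no improper symmetry element, so it exists as a pair of enantiomers (2 stereoisomers).

yes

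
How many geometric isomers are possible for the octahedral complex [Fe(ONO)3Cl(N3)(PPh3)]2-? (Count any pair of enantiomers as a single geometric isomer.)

The six octahedral sites form three mutually perpendicular trans pairs.
Systematic placement gives 4 geometric isomers: ONO mer (3 arrangements); ONO fac (chiral).

4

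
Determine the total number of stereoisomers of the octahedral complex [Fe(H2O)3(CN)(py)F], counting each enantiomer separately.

5

There are 4 geometric isomers: H2O mer (3 arrangements); H2O fac (chiral).
One of these lacks any improper symmetry element and so occurs as an enantiomeric pair, giving 4 + 1 = 5 stereoisomers in total.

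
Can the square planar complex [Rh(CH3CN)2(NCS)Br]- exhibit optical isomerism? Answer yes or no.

no

A square has two trans pairs of vertices; adjacent vertices are cis.
The distinct arrangements are (2 in all): CH3CN cis; CH3CN trans.
Each arrangement has an internal mirror plane or centre of symmetry, so none is chiral.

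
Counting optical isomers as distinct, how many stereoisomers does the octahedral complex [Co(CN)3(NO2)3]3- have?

An octahedron has six vertices in three trans pairs; every non-trans pair is cis.
Working through the distinct placements yields 2 geometric isomers: CN mer; CN fac.
Each arrangement has an internal mirror plane or centre of symmetry, so none is chiral.

2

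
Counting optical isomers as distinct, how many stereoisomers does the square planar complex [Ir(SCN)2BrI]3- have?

2

There are 2 geometric isomers: SCN cis; SCN trans.
Each arrangement has an internal mirror plane or centre of symmetry, so none is chiral.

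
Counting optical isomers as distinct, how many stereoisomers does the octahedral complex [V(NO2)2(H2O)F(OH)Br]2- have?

15

In an octahedral complex each vertex has one trans partner and four cis neighbours.
Exhaustive case analysis gives 9 geometric isomers.
Of these, 6 lack any improper symmetry element and so occur as enantiomeric pairs, giving 9 + 6 = 15 stereoisomers in total.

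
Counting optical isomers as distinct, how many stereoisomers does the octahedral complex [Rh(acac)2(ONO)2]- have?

3

In an octahedral complex each vertex has one trans partner and four cis neighbours.
Each acac is bidentate and must span two cis positions.
Working through the distinct placements yields 2 geometric isomers: ONO trans; ONO cis (chiral).
One of these lacks any improper symmetry element and so occurs as an enantiomeric pair, giving 2 + 1 = 3 stereoisomers in total.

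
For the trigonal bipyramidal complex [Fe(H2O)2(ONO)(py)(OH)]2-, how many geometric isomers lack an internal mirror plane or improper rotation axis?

In a trigonal bipyramid the two axial positions differ from the three equatorial ones.
Placing the ligands in turn and identifying arrangements related by rotation or reflection leaves 7 distinct geometric isomers.
Of these, 3 lack any improper symmetry element and so occur as enantiomeric pairs, giving 7 + 3 = 10 stereoisomers in total.

3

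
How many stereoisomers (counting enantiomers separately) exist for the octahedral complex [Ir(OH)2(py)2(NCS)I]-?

8

The six octahedral sites form three mutually perpendicular trans pairs.
Systematic placement gives 6 geometric isomers: OH trans, py trans; OH cis, py cis (3 arrangements, 2 chiral); OH cis, py trans; OH trans, py cis.
Of these, 2 lack any improper symmetry element and so occur as enantiomeric pairs, giving 6 + 2 = 8 stereoisomers in total.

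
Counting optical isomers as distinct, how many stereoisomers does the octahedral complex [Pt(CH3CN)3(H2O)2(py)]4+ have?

An octahedron has six vertices in three trans pairs; every non-trans pair is cis.
The distinct arrangements are (3 in all): CH3CN mer, H2O cis; CH3CN mer, H2O trans; CH3CN fac, H2O cis.
Each arrangement has an internal mirror plane or centre of symmetry, so none is chiral.

3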